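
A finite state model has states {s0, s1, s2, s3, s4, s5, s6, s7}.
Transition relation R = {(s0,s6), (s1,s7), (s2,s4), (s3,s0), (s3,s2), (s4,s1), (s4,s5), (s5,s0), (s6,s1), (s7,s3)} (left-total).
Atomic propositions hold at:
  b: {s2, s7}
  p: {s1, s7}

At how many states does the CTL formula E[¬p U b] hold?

3

Sat(¬p) = {s0, s2, s3, s4, s5, s6}
E[¬p U b]: least fixpoint, start Z0 = Sat(b) = {s2, s7}, add states in Sat(¬p) with some successor in Z. Z1 = {s2, s3, s7}; fixed.
Sat(E[¬p U b]) = {s2, s3, s7}
|Sat(E[¬p U b])| = |{s2, s3, s7}| = 3.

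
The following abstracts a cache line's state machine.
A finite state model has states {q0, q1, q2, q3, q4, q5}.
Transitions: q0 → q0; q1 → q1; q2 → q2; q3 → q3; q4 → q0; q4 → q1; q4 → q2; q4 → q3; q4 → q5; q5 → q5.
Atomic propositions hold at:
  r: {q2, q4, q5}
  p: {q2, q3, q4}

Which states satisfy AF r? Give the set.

{q2, q4, q5}

AF r: least fixpoint, start Z0 = {q2, q4, q5}, add states with every successor in Z. Already a fixed point.
Sat(AF r) = {q2, q4, q5}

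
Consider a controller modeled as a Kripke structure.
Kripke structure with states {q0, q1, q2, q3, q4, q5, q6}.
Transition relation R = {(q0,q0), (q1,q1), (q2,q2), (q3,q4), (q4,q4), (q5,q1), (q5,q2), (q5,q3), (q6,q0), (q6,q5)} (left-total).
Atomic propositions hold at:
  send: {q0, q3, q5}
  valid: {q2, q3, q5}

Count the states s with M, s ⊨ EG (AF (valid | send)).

4

Sat(valid | send) = {q0, q2, q3, q5}
AF (valid | send): least fixpoint, start Z0 = {q0, q2, q3, q5}, add states with every successor in Z. Z1 = {q0, q2, q3, q5, q6}; fixed.
Sat(AF (valid | send)) = {q0, q2, q3, q5, q6}
EG (AF (valid | send)): greatest fixpoint, start Z0 = {q0, q2, q3, q5, q6}, keep only states in Sat with some successor in Z. Z1 = {q0, q2, q5, q6}; fixed.
Sat(EG (AF (valid | send))) = {q0, q2, q5, q6}
|Sat(EG (AF (valid | send)))| = |{q0, q2, q5, q6}| = 4.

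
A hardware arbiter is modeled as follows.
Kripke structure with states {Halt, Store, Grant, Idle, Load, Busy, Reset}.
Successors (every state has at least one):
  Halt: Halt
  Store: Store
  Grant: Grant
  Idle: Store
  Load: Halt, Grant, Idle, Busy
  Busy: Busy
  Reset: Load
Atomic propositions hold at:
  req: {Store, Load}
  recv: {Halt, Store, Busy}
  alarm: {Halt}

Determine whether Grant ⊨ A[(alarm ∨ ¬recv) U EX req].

No

Sat(¬recv) = {Grant, Idle, Load, Reset}
Sat(alarm ∨ ¬recv) = {Halt, Grant, Idle, Load, Reset}
Sat(EX req) = {s : some successor in {Store, Load}} = {Store, Idle, Reset}
A[(alarm ∨ ¬recv) U EX req]: least fixpoint, start Z0 = Sat(EX req) = {Store, Idle, Reset}, add states in Sat(alarm ∨ ¬recv) with every successor in Z. Already a fixed point.
Sat(A[(alarm ∨ ¬recv) U EX req]) = {Store, Idle, Reset}
Grant ∉ Sat(A[(alarm ∨ ¬recv) U EX req]) = {Store, Idle, Reset}, so the formula does not hold at Grant.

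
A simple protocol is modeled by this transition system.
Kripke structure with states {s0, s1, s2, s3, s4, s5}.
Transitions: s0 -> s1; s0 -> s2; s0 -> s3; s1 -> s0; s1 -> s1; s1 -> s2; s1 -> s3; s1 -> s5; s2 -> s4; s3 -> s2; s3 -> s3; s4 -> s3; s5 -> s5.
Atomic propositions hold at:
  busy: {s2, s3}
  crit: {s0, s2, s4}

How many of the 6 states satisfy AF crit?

AF crit: least fixpoint, start Z0 = {s0, s2, s4}, add states with every successor in Z. Already a fixed point.
Sat(AF crit) = {s0, s2, s4}
|Sat(AF crit)| = |{s0, s2, s4}| = 3.

3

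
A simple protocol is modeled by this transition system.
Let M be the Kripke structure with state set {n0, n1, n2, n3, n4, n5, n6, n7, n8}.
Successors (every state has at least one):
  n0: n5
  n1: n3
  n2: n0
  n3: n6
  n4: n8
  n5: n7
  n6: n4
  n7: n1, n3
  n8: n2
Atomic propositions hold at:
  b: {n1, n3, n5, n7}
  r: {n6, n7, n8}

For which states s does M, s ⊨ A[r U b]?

A[r U b]: least fixpoint, start Z0 = Sat(b) = {n1, n3, n5, n7}, add states in Sat(r) with every successor in Z. Already a fixed point.
Sat(A[r U b]) = {n1, n3, n5, n7}

{n1, n3, n5, n7}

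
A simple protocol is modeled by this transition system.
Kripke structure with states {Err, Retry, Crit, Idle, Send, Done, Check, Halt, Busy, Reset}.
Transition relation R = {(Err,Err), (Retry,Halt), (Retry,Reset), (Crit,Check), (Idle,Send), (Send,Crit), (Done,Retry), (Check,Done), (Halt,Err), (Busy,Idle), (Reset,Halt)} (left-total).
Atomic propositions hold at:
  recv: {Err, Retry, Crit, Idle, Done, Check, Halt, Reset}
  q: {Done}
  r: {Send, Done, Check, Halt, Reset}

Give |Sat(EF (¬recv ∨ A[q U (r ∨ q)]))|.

Sat(¬recv) = {Send, Busy}
Sat(r ∨ q) = {Send, Done, Check, Halt, Reset}
A[q U (r ∨ q)]: least fixpoint, start Z0 = Sat((r ∨ q)) = {Send, Done, Check, Halt, Reset}, add states in Sat(q) with every successor in Z. Already a fixed point.
Sat(A[q U (r ∨ q)]) = {Send, Done, Check, Halt, Reset}
Sat(¬recv ∨ A[q U (r ∨ q)]) = {Send, Done, Check, Halt, Busy, Reset}
EF (¬recv ∨ A[q U (r ∨ q)]): least fixpoint, start Z0 = {Send, Done, Check, Halt, Busy, Reset}, add states with some successor in Z. Z1 = {Retry, Crit, Idle, Send, Done, Check, Halt, Busy, Reset}; fixed.
Sat(EF (¬recv ∨ A[q U (r ∨ q)])) = {Retry, Crit, Idle, Send, Done, Check, Halt, Busy, Reset}
|Sat(EF (¬recv ∨ A[q U (r ∨ q)]))| = |{Retry, Crit, Idle, Send, Done, Check, Halt, Busy, Reset}| = 9.

9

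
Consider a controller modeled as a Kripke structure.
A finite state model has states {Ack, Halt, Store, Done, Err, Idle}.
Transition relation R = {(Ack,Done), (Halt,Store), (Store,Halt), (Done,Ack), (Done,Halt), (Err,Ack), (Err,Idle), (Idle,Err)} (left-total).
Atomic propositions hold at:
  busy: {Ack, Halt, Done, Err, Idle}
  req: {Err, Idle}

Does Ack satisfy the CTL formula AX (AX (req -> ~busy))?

Yes

Sat(~busy) = {Store}
Sat(req -> ~busy) = {Ack, Halt, Store, Done}
Sat(AX (req -> ~busy)) = {s : every successor in {Ack, Halt, Store, Done}} = {Ack, Halt, Store, Done}
Sat(AX (AX (req -> ~busy))) = {s : every successor in {Ack, Halt, Store, Done}} = {Ack, Halt, Store, Done}
Ack ∈ Sat(AX (AX (req -> ~busy))) = {Ack, Halt, Store, Done}, so the formula holds at Ack.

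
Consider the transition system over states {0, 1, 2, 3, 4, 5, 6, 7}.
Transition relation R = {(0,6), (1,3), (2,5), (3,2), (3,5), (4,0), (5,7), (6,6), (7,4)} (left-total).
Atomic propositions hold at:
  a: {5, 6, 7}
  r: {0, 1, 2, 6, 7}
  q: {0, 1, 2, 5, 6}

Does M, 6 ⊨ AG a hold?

Yes

AG a: greatest fixpoint, start Z0 = {5, 6, 7}, keep only states in Sat with every successor in Z. Z1 = {5, 6}; Z2 = {6}; fixed.
Sat(AG a) = {6}
6 ∈ Sat(AG a) = {6}, so the formula holds at 6.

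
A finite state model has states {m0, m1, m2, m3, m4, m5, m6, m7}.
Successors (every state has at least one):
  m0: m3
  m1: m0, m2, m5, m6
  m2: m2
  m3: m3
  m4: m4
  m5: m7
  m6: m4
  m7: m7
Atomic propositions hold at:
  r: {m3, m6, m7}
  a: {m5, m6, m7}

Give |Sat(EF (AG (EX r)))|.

5

Sat(EX r) = {s : some successor in {m3, m6, m7}} = {m0, m1, m3, m5, m7}
AG (EX r): greatest fixpoint, start Z0 = {m0, m1, m3, m5, m7}, keep only states in Sat with every successor in Z. Z1 = {m0, m3, m5, m7}; fixed.
Sat(AG (EX r)) = {m0, m3, m5, m7}
EF (AG (EX r)): least fixpoint, start Z0 = {m0, m3, m5, m7}, add states with some successor in Z. Z1 = {m0, m1, m3, m5, m7}; fixed.
Sat(EF (AG (EX r))) = {m0, m1, m3, m5, m7}
|Sat(EF (AG (EX r)))| = |{m0, m1, m3, m5, m7}| = 5.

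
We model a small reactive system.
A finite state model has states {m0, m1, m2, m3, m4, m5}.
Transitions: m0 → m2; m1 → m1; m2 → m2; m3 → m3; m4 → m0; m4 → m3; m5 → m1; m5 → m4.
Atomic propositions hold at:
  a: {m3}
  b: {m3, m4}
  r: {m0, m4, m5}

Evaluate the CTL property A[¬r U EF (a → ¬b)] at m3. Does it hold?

No

Sat(¬r) = {m1, m2, m3}
Sat(¬b) = {m0, m1, m2, m5}
Sat(a → ¬b) = {m0, m1, m2, m4, m5}
EF (a → ¬b): least fixpoint, start Z0 = {m0, m1, m2, m4, m5}, add states with some successor in Z. Already a fixed point.
Sat(EF (a → ¬b)) = {m0, m1, m2, m4, m5}
A[¬r U EF (a → ¬b)]: least fixpoint, start Z0 = Sat(EF (a → ¬b)) = {m0, m1, m2, m4, m5}, add states in Sat(¬r) with every successor in Z. Already a fixed point.
Sat(A[¬r U EF (a → ¬b)]) = {m0, m1, m2, m4, m5}
m3 ∉ Sat(A[¬r U EF (a → ¬b)]) = {m0, m1, m2, m4, m5}, so the formula does not hold at m3.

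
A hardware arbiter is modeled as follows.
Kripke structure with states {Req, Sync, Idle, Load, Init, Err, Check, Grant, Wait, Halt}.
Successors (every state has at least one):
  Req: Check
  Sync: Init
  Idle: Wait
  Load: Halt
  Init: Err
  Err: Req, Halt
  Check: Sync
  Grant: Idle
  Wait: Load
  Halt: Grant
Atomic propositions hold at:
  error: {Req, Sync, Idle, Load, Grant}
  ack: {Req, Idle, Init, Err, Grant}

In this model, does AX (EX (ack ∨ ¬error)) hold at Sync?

Sat(¬error) = {Init, Err, Check, Wait, Halt}
Sat(ack ∨ ¬error) = {Req, Idle, Init, Err, Check, Grant, Wait, Halt}
Sat(EX (ack ∨ ¬error)) = {s : some successor in {Req, Idle, Init, Err, Check, Grant, Wait, Halt}} = {Req, Sync, Idle, Load, Init, Err, Grant, Halt}
Sat(AX (EX (ack ∨ ¬error))) = {s : every successor in {Req, Sync, Idle, Load, Init, Err, Grant, Halt}} = {Sync, Load, Init, Err, Check, Grant, Wait, Halt}
Sync ∈ Sat(AX (EX (ack ∨ ¬error))) = {Sync, Load, Init, Err, Check, Grant, Wait, Halt}, so the formula holds at Sync.

Yes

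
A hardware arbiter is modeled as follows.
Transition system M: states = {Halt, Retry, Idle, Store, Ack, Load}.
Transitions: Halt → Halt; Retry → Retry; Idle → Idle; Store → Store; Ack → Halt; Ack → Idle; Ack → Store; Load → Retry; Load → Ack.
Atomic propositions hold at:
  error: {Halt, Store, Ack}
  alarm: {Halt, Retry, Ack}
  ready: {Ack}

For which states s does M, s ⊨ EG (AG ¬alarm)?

Sat(¬alarm) = {Idle, Store, Load}
AG ¬alarm: greatest fixpoint, start Z0 = {Idle, Store, Load}, keep only states in Sat with every successor in Z. Z1 = {Idle, Store}; fixed.
Sat(AG ¬alarm) = {Idle, Store}
EG (AG ¬alarm): greatest fixpoint, start Z0 = {Idle, Store}, keep only states in Sat with some successor in Z. Already a fixed point.
Sat(EG (AG ¬alarm)) = {Idle, Store}

{Idle, Store}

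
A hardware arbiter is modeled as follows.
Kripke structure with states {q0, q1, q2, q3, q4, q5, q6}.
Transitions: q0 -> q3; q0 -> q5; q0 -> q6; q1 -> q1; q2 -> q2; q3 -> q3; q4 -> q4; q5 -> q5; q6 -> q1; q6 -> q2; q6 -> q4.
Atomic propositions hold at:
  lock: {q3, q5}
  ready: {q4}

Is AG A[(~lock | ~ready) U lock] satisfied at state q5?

Sat(~lock) = {q0, q1, q2, q4, q6}
Sat(~ready) = {q0, q1, q2, q3, q5, q6}
Sat(~lock | ~ready) = {q0, q1, q2, q3, q4, q5, q6}
A[(~lock | ~ready) U lock]: least fixpoint, start Z0 = Sat(lock) = {q3, q5}, add states in Sat(~lock | ~ready) with every successor in Z. Already a fixed point.
Sat(A[(~lock | ~ready) U lock]) = {q3, q5}
AG A[(~lock | ~ready) U lock]: greatest fixpoint, start Z0 = {q3, q5}, keep only states in Sat with every successor in Z. Already a fixed point.
Sat(AG A[(~lock | ~ready) U lock]) = {q3, q5}
q5 ∈ Sat(AG A[(~lock | ~ready) U lock]) = {q3, q5}, so the formula holds at q5.

Yes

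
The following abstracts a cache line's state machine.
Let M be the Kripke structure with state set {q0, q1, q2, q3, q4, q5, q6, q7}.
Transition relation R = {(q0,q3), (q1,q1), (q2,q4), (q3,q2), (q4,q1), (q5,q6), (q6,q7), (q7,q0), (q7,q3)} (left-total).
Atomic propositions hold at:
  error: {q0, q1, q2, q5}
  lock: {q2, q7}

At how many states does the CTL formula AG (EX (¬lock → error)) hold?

Sat(¬lock) = {q0, q1, q3, q4, q5, q6}
Sat(¬lock → error) = {q0, q1, q2, q5, q7}
Sat(EX (¬lock → error)) = {s : some successor in {q0, q1, q2, q5, q7}} = {q1, q3, q4, q6, q7}
AG (EX (¬lock → error)): greatest fixpoint, start Z0 = {q1, q3, q4, q6, q7}, keep only states in Sat with every successor in Z. Z1 = {q1, q4, q6}; Z2 = {q1, q4}; fixed.
Sat(AG (EX (¬lock → error))) = {q1, q4}
|Sat(AG (EX (¬lock → error)))| = |{q1, q4}| = 2.

2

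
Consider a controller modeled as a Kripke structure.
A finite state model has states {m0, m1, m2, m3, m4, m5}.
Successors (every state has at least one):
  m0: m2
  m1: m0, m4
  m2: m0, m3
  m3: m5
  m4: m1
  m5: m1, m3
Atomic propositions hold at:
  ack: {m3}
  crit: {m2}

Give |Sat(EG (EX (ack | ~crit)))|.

Sat(~crit) = {m0, m1, m3, m4, m5}
Sat(ack | ~crit) = {m0, m1, m3, m4, m5}
Sat(EX (ack | ~crit)) = {s : some successor in {m0, m1, m3, m4, m5}} = {m1, m2, m3, m4, m5}
EG (EX (ack | ~crit)): greatest fixpoint, start Z0 = {m1, m2, m3, m4, m5}, keep only states in Sat with some successor in Z. Already a fixed point.
Sat(EG (EX (ack | ~crit))) = {m1, m2, m3, m4, m5}
|Sat(EG (EX (ack | ~crit)))| = |{m1, m2, m3, m4, m5}| = 5.

5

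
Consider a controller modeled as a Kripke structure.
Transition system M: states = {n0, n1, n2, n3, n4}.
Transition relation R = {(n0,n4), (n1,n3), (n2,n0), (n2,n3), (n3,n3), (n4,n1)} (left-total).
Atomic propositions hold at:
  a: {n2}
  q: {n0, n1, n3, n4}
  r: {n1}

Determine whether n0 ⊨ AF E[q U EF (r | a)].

Sat(r | a) = {n1, n2}
EF (r | a): least fixpoint, start Z0 = {n1, n2}, add states with some successor in Z. Z1 = {n1, n2, n4}; Z2 = {n0, n1, n2, n4}; fixed.
Sat(EF (r | a)) = {n0, n1, n2, n4}
E[q U EF (r | a)]: least fixpoint, start Z0 = Sat(EF (r | a)) = {n0, n1, n2, n4}, add states in Sat(q) with some successor in Z. Already a fixed point.
Sat(E[q U EF (r | a)]) = {n0, n1, n2, n4}
AF E[q U EF (r | a)]: least fixpoint, start Z0 = {n0, n1, n2, n4}, add states with every successor in Z. Already a fixed point.
Sat(AF E[q U EF (r | a)]) = {n0, n1, n2, n4}
n0 ∈ Sat(AF E[q U EF (r | a)]) = {n0, n1, n2, n4}, so the formula holds at n0.

Yes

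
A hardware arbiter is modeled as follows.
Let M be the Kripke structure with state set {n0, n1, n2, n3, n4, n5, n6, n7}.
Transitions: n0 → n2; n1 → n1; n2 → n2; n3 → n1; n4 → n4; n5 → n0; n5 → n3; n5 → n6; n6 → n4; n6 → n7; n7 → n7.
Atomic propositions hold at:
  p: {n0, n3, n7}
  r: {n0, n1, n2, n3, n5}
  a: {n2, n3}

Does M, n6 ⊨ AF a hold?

No

AF a: least fixpoint, start Z0 = {n2, n3}, add states with every successor in Z. Z1 = {n0, n2, n3}; fixed.
Sat(AF a) = {n0, n2, n3}
n6 ∉ Sat(AF a) = {n0, n2, n3}, so the formula does not hold at n6.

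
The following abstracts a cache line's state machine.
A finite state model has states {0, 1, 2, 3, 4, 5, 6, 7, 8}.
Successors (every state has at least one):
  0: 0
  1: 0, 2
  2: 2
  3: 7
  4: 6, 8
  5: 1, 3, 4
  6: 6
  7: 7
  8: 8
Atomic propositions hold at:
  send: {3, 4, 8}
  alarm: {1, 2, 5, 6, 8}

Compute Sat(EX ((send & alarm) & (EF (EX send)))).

Sat(send & alarm) = {8}
Sat(EX send) = {s : some successor in {3, 4, 8}} = {4, 5, 8}
EF (EX send): least fixpoint, start Z0 = {4, 5, 8}, add states with some successor in Z. Already a fixed point.
Sat(EF (EX send)) = {4, 5, 8}
Sat((send & alarm) & (EF (EX send))) = {8}
Sat(EX ((send & alarm) & (EF (EX send)))) = {s : some successor in {8}} = {4, 8}

{4, 8}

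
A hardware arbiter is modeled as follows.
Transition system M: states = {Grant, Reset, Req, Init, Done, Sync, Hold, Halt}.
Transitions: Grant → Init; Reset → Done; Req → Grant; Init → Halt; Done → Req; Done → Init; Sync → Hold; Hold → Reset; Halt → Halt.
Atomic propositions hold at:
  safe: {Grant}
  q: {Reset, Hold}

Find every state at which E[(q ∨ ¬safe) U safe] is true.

{Grant, Reset, Req, Done, Sync, Hold}

Sat(¬safe) = {Reset, Req, Init, Done, Sync, Hold, Halt}
Sat(q ∨ ¬safe) = {Reset, Req, Init, Done, Sync, Hold, Halt}
E[(q ∨ ¬safe) U safe]: least fixpoint, start Z0 = Sat(safe) = {Grant}, add states in Sat(q ∨ ¬safe) with some successor in Z. Z1 = {Grant, Req}; Z2 = {Grant, Req, Done}; Z3 = {Grant, Reset, Req, Done}; Z4 = {Grant, Reset, Req, Done, Hold}; Z5 = {Grant, Reset, Req, Done, Sync, Hold}; fixed.
Sat(E[(q ∨ ¬safe) U safe]) = {Grant, Reset, Req, Done, Sync, Hold}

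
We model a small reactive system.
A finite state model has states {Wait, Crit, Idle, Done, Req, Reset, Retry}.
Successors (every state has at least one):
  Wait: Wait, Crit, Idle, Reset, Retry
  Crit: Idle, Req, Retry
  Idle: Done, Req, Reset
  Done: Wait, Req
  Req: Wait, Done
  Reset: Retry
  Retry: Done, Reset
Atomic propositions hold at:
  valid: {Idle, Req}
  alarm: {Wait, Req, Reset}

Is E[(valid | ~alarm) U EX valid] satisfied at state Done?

Sat(~alarm) = {Crit, Idle, Done, Retry}
Sat(valid | ~alarm) = {Crit, Idle, Done, Req, Retry}
Sat(EX valid) = {s : some successor in {Idle, Req}} = {Wait, Crit, Idle, Done}
E[(valid | ~alarm) U EX valid]: least fixpoint, start Z0 = Sat(EX valid) = {Wait, Crit, Idle, Done}, add states in Sat(valid | ~alarm) with some successor in Z. Z1 = {Wait, Crit, Idle, Done, Req, Retry}; fixed.
Sat(E[(valid | ~alarm) U EX valid]) = {Wait, Crit, Idle, Done, Req, Retry}
Done ∈ Sat(E[(valid | ~alarm) U EX valid]) = {Wait, Crit, Idle, Done, Req, Retry}, so the formula holds at Done.

Yes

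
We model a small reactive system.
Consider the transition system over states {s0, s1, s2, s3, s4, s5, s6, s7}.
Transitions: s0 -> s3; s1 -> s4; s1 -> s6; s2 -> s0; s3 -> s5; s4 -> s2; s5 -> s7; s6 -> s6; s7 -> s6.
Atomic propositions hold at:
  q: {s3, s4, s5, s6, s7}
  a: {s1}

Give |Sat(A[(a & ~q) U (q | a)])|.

Sat(~q) = {s0, s1, s2}
Sat(a & ~q) = {s1}
Sat(q | a) = {s1, s3, s4, s5, s6, s7}
A[(a & ~q) U (q | a)]: least fixpoint, start Z0 = Sat((q | a)) = {s1, s3, s4, s5, s6, s7}, add states in Sat(a & ~q) with every successor in Z. Already a fixed point.
Sat(A[(a & ~q) U (q | a)]) = {s1, s3, s4, s5, s6, s7}
|Sat(A[(a & ~q) U (q | a)])| = |{s1, s3, s4, s5, s6, s7}| = 6.

6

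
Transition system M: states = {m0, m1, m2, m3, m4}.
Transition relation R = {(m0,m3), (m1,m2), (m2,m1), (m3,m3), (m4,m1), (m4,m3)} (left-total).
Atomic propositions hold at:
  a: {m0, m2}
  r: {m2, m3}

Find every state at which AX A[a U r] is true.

A[a U r]: least fixpoint, start Z0 = Sat(r) = {m2, m3}, add states in Sat(a) with every successor in Z. Z1 = {m0, m2, m3}; fixed.
Sat(A[a U r]) = {m0, m2, m3}
Sat(AX A[a U r]) = {s : every successor in {m0, m2, m3}} = {m0, m1, m3}

{m0, m1, m3}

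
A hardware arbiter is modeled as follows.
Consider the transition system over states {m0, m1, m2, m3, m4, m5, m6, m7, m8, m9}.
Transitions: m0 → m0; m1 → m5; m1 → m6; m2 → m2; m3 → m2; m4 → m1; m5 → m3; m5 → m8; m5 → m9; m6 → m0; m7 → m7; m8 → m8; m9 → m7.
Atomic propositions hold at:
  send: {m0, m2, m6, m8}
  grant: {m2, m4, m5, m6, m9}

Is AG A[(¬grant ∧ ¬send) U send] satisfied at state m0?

Sat(¬grant) = {m0, m1, m3, m7, m8}
Sat(¬send) = {m1, m3, m4, m5, m7, m9}
Sat(¬grant ∧ ¬send) = {m1, m3, m7}
A[(¬grant ∧ ¬send) U send]: least fixpoint, start Z0 = Sat(send) = {m0, m2, m6, m8}, add states in Sat(¬grant ∧ ¬send) with every successor in Z. Z1 = {m0, m2, m3, m6, m8}; fixed.
Sat(A[(¬grant ∧ ¬send) U send]) = {m0, m2, m3, m6, m8}
AG A[(¬grant ∧ ¬send) U send]: greatest fixpoint, start Z0 = {m0, m2, m3, m6, m8}, keep only states in Sat with every successor in Z. Already a fixed point.
Sat(AG A[(¬grant ∧ ¬send) U send]) = {m0, m2, m3, m6, m8}
m0 ∈ Sat(AG A[(¬grant ∧ ¬send) U send]) = {m0, m2, m3, m6, m8}, so the formula holds at m0.

Yes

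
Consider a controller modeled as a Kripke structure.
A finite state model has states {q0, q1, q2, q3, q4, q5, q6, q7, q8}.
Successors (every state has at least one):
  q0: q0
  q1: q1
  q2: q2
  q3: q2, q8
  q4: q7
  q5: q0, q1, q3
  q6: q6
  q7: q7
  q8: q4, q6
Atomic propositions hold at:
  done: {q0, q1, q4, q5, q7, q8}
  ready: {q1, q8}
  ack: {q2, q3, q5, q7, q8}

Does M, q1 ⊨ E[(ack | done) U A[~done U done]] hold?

Yes

Sat(ack | done) = {q0, q1, q2, q3, q4, q5, q7, q8}
Sat(~done) = {q2, q3, q6}
A[~done U done]: least fixpoint, start Z0 = Sat(done) = {q0, q1, q4, q5, q7, q8}, add states in Sat(~done) with every successor in Z. Already a fixed point.
Sat(A[~done U done]) = {q0, q1, q4, q5, q7, q8}
E[(ack | done) U A[~done U done]]: least fixpoint, start Z0 = Sat(A[~done U done]) = {q0, q1, q4, q5, q7, q8}, add states in Sat(ack | done) with some successor in Z. Z1 = {q0, q1, q3, q4, q5, q7, q8}; fixed.
Sat(E[(ack | done) U A[~done U done]]) = {q0, q1, q3, q4, q5, q7, q8}
q1 ∈ Sat(E[(ack | done) U A[~done U done]]) = {q0, q1, q3, q4, q5, q7, q8}, so the formula holds at q1.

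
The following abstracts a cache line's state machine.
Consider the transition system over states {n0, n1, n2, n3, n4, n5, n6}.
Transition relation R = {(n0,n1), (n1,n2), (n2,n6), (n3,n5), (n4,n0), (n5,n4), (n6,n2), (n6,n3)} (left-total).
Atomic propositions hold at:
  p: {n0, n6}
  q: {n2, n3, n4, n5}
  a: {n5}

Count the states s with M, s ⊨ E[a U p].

2

E[a U p]: least fixpoint, start Z0 = Sat(p) = {n0, n6}, add states in Sat(a) with some successor in Z. Already a fixed point.
Sat(E[a U p]) = {n0, n6}
|Sat(E[a U p])| = |{n0, n6}| = 2.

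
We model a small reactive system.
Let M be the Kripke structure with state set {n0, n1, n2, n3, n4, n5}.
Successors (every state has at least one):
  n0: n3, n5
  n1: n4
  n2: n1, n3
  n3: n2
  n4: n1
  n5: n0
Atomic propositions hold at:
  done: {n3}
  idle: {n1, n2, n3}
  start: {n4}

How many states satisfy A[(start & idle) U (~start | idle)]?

Sat(start & idle) = ∅
Sat(~start) = {n0, n1, n2, n3, n5}
Sat(~start | idle) = {n0, n1, n2, n3, n5}
A[(start & idle) U (~start | idle)]: least fixpoint, start Z0 = Sat((~start | idle)) = {n0, n1, n2, n3, n5}, add states in Sat(start & idle) with every successor in Z. Already a fixed point.
Sat(A[(start & idle) U (~start | idle)]) = {n0, n1, n2, n3, n5}
|Sat(A[(start & idle) U (~start | idle)])| = |{n0, n1, n2, n3, n5}| = 5.

5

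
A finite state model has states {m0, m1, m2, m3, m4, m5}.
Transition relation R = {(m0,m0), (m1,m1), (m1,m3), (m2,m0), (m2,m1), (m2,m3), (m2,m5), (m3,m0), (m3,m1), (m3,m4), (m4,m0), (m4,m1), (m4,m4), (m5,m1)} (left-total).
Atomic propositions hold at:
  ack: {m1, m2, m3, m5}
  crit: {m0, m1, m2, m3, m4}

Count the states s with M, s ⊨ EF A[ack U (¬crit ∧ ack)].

2

Sat(¬crit) = {m5}
Sat(¬crit ∧ ack) = {m5}
A[ack U (¬crit ∧ ack)]: least fixpoint, start Z0 = Sat((¬crit ∧ ack)) = {m5}, add states in Sat(ack) with every successor in Z. Already a fixed point.
Sat(A[ack U (¬crit ∧ ack)]) = {m5}
EF A[ack U (¬crit ∧ ack)]: least fixpoint, start Z0 = {m5}, add states with some successor in Z. Z1 = {m2, m5}; fixed.
Sat(EF A[ack U (¬crit ∧ ack)]) = {m2, m5}
|Sat(EF A[ack U (¬crit ∧ ack)])| = |{m2, m5}| = 2.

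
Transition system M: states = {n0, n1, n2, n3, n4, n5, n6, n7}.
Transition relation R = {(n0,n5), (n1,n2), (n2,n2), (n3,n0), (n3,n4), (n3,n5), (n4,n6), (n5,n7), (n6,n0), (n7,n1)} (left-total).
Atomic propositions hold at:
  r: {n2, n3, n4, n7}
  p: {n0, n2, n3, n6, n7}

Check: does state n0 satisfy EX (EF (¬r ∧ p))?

Sat(¬r) = {n0, n1, n5, n6}
Sat(¬r ∧ p) = {n0, n6}
EF (¬r ∧ p): least fixpoint, start Z0 = {n0, n6}, add states with some successor in Z. Z1 = {n0, n3, n4, n6}; fixed.
Sat(EF (¬r ∧ p)) = {n0, n3, n4, n6}
Sat(EX (EF (¬r ∧ p))) = {s : some successor in {n0, n3, n4, n6}} = {n3, n4, n6}
n0 ∉ Sat(EX (EF (¬r ∧ p))) = {n3, n4, n6}, so the formula does not hold at n0.

No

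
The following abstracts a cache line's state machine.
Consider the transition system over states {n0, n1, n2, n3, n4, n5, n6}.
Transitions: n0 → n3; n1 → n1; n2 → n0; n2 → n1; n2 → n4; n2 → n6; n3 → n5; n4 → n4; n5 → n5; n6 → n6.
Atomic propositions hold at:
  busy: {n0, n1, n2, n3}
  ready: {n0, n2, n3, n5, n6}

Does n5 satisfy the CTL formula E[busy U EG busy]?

No

EG busy: greatest fixpoint, start Z0 = {n0, n1, n2, n3}, keep only states in Sat with some successor in Z. Z1 = {n0, n1, n2}; Z2 = {n1, n2}; fixed.
Sat(EG busy) = {n1, n2}
E[busy U EG busy]: least fixpoint, start Z0 = Sat(EG busy) = {n1, n2}, add states in Sat(busy) with some successor in Z. Already a fixed point.
Sat(E[busy U EG busy]) = {n1, n2}
n5 ∉ Sat(E[busy U EG busy]) = {n1, n2}, so the formula does not hold at n5.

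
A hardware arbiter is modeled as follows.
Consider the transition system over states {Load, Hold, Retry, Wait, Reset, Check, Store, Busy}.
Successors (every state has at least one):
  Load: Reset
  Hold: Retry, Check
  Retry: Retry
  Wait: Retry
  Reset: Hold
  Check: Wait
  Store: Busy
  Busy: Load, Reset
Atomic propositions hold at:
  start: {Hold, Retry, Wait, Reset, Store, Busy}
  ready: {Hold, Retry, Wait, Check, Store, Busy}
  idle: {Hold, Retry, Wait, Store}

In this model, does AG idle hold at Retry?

AG idle: greatest fixpoint, start Z0 = {Hold, Retry, Wait, Store}, keep only states in Sat with every successor in Z. Z1 = {Retry, Wait}; fixed.
Sat(AG idle) = {Retry, Wait}
Retry ∈ Sat(AG idle) = {Retry, Wait}, so the formula holds at Retry.

Yes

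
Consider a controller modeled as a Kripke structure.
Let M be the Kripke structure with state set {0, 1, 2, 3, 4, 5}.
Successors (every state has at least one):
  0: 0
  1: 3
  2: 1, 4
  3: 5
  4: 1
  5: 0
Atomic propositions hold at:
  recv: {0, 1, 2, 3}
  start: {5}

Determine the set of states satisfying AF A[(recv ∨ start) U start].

Sat(recv ∨ start) = {0, 1, 2, 3, 5}
A[(recv ∨ start) U start]: least fixpoint, start Z0 = Sat(start) = {5}, add states in Sat(recv ∨ start) with every successor in Z. Z1 = {3, 5}; Z2 = {1, 3, 5}; fixed.
Sat(A[(recv ∨ start) U start]) = {1, 3, 5}
AF A[(recv ∨ start) U start]: least fixpoint, start Z0 = {1, 3, 5}, add states with every successor in Z. Z1 = {1, 3, 4, 5}; Z2 = {1, 2, 3, 4, 5}; fixed.
Sat(AF A[(recv ∨ start) U start]) = {1, 2, 3, 4, 5}

{1, 2, 3, 4, 5}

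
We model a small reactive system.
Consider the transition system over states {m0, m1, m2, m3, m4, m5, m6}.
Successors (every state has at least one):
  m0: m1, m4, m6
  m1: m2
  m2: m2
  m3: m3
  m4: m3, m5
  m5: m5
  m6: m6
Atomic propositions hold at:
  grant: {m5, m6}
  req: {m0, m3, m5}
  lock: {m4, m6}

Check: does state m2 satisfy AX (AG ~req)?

Yes

Sat(~req) = {m1, m2, m4, m6}
AG ~req: greatest fixpoint, start Z0 = {m1, m2, m4, m6}, keep only states in Sat with every successor in Z. Z1 = {m1, m2, m6}; fixed.
Sat(AG ~req) = {m1, m2, m6}
Sat(AX (AG ~req)) = {s : every successor in {m1, m2, m6}} = {m1, m2, m6}
m2 ∈ Sat(AX (AG ~req)) = {m1, m2, m6}, so the formula holds at m2.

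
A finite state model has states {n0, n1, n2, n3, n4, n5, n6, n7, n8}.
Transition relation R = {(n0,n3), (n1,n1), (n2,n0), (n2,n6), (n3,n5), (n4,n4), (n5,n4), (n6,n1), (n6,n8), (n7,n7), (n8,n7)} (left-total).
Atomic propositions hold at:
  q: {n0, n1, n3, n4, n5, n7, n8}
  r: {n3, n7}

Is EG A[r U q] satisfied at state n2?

A[r U q]: least fixpoint, start Z0 = Sat(q) = {n0, n1, n3, n4, n5, n7, n8}, add states in Sat(r) with every successor in Z. Already a fixed point.
Sat(A[r U q]) = {n0, n1, n3, n4, n5, n7, n8}
EG A[r U q]: greatest fixpoint, start Z0 = {n0, n1, n3, n4, n5, n7, n8}, keep only states in Sat with some successor in Z. Already a fixed point.
Sat(EG A[r U q]) = {n0, n1, n3, n4, n5, n7, n8}
n2 ∉ Sat(EG A[r U q]) = {n0, n1, n3, n4, n5, n7, n8}, so the formula does not hold at n2.

No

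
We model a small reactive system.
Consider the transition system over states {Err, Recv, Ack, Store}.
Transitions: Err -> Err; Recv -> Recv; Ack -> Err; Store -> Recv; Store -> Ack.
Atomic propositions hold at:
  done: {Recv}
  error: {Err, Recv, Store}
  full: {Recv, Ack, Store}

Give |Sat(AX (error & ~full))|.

2

Sat(~full) = {Err}
Sat(error & ~full) = {Err}
Sat(AX (error & ~full)) = {s : every successor in {Err}} = {Err, Ack}
|Sat(AX (error & ~full))| = |{Err, Ack}| = 2.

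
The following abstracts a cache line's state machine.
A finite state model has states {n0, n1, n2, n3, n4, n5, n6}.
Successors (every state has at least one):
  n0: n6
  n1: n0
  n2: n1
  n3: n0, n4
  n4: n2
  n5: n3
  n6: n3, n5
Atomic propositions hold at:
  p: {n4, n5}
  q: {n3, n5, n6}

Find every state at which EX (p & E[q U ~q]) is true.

Sat(~q) = {n0, n1, n2, n4}
E[q U ~q]: least fixpoint, start Z0 = Sat(~q) = {n0, n1, n2, n4}, add states in Sat(q) with some successor in Z. Z1 = {n0, n1, n2, n3, n4}; Z2 = {n0, n1, n2, n3, n4, n5, n6}; fixed.
Sat(E[q U ~q]) = {n0, n1, n2, n3, n4, n5, n6}
Sat(p & E[q U ~q]) = {n4, n5}
Sat(EX (p & E[q U ~q])) = {s : some successor in {n4, n5}} = {n3, n6}

{n3, n6}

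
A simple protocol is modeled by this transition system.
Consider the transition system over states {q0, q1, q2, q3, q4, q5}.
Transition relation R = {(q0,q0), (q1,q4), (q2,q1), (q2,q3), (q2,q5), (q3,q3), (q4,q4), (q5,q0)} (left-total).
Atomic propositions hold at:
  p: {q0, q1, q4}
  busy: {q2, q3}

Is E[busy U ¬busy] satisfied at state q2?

Yes

Sat(¬busy) = {q0, q1, q4, q5}
E[busy U ¬busy]: least fixpoint, start Z0 = Sat(¬busy) = {q0, q1, q4, q5}, add states in Sat(busy) with some successor in Z. Z1 = {q0, q1, q2, q4, q5}; fixed.
Sat(E[busy U ¬busy]) = {q0, q1, q2, q4, q5}
q2 ∈ Sat(E[busy U ¬busy]) = {q0, q1, q2, q4, q5}, so the formula holds at q2.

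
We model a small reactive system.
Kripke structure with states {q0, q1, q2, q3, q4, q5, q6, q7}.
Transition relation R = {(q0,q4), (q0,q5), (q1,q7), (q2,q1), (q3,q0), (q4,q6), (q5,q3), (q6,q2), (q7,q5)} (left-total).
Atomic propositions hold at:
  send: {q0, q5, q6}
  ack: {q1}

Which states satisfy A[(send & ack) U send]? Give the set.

Sat(send & ack) = ∅
A[(send & ack) U send]: least fixpoint, start Z0 = Sat(send) = {q0, q5, q6}, add states in Sat(send & ack) with every successor in Z. Already a fixed point.
Sat(A[(send & ack) U send]) = {q0, q5, q6}

{q0, q5, q6}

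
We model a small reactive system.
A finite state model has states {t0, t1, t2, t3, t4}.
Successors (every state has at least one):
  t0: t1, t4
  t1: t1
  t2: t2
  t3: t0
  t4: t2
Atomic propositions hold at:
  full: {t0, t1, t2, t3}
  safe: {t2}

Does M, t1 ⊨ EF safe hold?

No

EF safe: least fixpoint, start Z0 = {t2}, add states with some successor in Z. Z1 = {t2, t4}; Z2 = {t0, t2, t4}; Z3 = {t0, t2, t3, t4}; fixed.
Sat(EF safe) = {t0, t2, t3, t4}
t1 ∉ Sat(EF safe) = {t0, t2, t3, t4}, so the formula does not hold at t1.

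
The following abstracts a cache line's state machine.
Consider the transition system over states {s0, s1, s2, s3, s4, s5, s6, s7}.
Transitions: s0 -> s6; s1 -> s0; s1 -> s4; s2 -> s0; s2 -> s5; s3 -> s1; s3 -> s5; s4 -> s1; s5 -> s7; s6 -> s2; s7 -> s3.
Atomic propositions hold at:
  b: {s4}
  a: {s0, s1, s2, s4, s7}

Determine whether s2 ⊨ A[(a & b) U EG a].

Sat(a & b) = {s4}
EG a: greatest fixpoint, start Z0 = {s0, s1, s2, s4, s7}, keep only states in Sat with some successor in Z. Z1 = {s1, s2, s4}; Z2 = {s1, s4}; fixed.
Sat(EG a) = {s1, s4}
A[(a & b) U EG a]: least fixpoint, start Z0 = Sat(EG a) = {s1, s4}, add states in Sat(a & b) with every successor in Z. Already a fixed point.
Sat(A[(a & b) U EG a]) = {s1, s4}
s2 ∉ Sat(A[(a & b) U EG a]) = {s1, s4}, so the formula does not hold at s2.

No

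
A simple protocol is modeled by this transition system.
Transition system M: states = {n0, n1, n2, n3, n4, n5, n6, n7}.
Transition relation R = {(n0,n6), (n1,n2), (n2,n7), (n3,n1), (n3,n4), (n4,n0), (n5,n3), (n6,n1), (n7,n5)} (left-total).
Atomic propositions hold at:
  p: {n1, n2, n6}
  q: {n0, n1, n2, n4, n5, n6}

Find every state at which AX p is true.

Sat(AX p) = {s : every successor in {n1, n2, n6}} = {n0, n1, n6}

{n0, n1, n6}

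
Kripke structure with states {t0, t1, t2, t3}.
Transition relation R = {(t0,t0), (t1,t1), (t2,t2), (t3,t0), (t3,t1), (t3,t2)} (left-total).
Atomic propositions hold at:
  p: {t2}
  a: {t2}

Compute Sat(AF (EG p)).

{t2}

EG p: greatest fixpoint, start Z0 = {t2}, keep only states in Sat with some successor in Z. Already a fixed point.
Sat(EG p) = {t2}
AF (EG p): least fixpoint, start Z0 = {t2}, add states with every successor in Z. Already a fixed point.
Sat(AF (EG p)) = {t2}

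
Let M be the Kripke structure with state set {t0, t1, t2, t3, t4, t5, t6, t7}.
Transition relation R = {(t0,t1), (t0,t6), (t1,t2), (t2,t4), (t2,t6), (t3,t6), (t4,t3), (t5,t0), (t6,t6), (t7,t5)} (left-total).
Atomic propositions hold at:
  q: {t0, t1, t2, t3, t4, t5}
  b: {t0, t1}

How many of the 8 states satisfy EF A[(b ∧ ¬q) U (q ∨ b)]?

Sat(¬q) = {t6, t7}
Sat(b ∧ ¬q) = ∅
Sat(q ∨ b) = {t0, t1, t2, t3, t4, t5}
A[(b ∧ ¬q) U (q ∨ b)]: least fixpoint, start Z0 = Sat((q ∨ b)) = {t0, t1, t2, t3, t4, t5}, add states in Sat(b ∧ ¬q) with every successor in Z. Already a fixed point.
Sat(A[(b ∧ ¬q) U (q ∨ b)]) = {t0, t1, t2, t3, t4, t5}
EF A[(b ∧ ¬q) U (q ∨ b)]: least fixpoint, start Z0 = {t0, t1, t2, t3, t4, t5}, add states with some successor in Z. Z1 = {t0, t1, t2, t3, t4, t5, t7}; fixed.
Sat(EF A[(b ∧ ¬q) U (q ∨ b)]) = {t0, t1, t2, t3, t4, t5, t7}
|Sat(EF A[(b ∧ ¬q) U (q ∨ b)])| = |{t0, t1, t2, t3, t4, t5, t7}| = 7.

7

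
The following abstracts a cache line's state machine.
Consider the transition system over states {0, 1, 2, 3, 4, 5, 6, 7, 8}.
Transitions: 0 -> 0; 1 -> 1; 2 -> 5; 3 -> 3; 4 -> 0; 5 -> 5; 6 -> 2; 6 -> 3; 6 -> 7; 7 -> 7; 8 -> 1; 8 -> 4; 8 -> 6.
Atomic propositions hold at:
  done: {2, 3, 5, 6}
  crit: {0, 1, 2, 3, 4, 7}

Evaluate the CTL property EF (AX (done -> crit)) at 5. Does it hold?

Sat(done -> crit) = {0, 1, 2, 3, 4, 7, 8}
Sat(AX (done -> crit)) = {s : every successor in {0, 1, 2, 3, 4, 7, 8}} = {0, 1, 3, 4, 6, 7}
EF (AX (done -> crit)): least fixpoint, start Z0 = {0, 1, 3, 4, 6, 7}, add states with some successor in Z. Z1 = {0, 1, 3, 4, 6, 7, 8}; fixed.
Sat(EF (AX (done -> crit))) = {0, 1, 3, 4, 6, 7, 8}
5 ∉ Sat(EF (AX (done -> crit))) = {0, 1, 3, 4, 6, 7, 8}, so the formula does not hold at 5.

No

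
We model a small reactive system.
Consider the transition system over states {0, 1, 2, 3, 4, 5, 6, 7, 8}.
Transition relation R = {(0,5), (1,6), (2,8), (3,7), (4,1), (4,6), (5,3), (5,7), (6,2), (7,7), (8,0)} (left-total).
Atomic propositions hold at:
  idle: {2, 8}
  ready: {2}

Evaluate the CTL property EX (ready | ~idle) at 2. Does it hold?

Sat(~idle) = {0, 1, 3, 4, 5, 6, 7}
Sat(ready | ~idle) = {0, 1, 2, 3, 4, 5, 6, 7}
Sat(EX (ready | ~idle)) = {s : some successor in {0, 1, 2, 3, 4, 5, 6, 7}} = {0, 1, 3, 4, 5, 6, 7, 8}
2 ∉ Sat(EX (ready | ~idle)) = {0, 1, 3, 4, 5, 6, 7, 8}, so the formula does not hold at 2.

No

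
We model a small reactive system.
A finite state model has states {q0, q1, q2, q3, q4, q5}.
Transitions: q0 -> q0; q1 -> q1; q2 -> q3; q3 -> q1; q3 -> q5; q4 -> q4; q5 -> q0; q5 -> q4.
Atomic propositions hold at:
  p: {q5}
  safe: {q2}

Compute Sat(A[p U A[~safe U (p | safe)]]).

Sat(~safe) = {q0, q1, q3, q4, q5}
Sat(p | safe) = {q2, q5}
A[~safe U (p | safe)]: least fixpoint, start Z0 = Sat((p | safe)) = {q2, q5}, add states in Sat(~safe) with every successor in Z. Already a fixed point.
Sat(A[~safe U (p | safe)]) = {q2, q5}
A[p U A[~safe U (p | safe)]]: least fixpoint, start Z0 = Sat(A[~safe U (p | safe)]) = {q2, q5}, add states in Sat(p) with every successor in Z. Already a fixed point.
Sat(A[p U A[~safe U (p | safe)]]) = {q2, q5}

{q2, q5}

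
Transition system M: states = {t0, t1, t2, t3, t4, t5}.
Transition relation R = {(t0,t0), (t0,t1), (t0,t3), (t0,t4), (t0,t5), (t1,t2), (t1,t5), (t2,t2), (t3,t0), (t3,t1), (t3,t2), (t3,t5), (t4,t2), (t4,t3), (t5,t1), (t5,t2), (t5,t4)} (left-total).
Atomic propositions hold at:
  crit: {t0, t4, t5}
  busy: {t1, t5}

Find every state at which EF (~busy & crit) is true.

Sat(~busy) = {t0, t2, t3, t4}
Sat(~busy & crit) = {t0, t4}
EF (~busy & crit): least fixpoint, start Z0 = {t0, t4}, add states with some successor in Z. Z1 = {t0, t3, t4, t5}; Z2 = {t0, t1, t3, t4, t5}; fixed.
Sat(EF (~busy & crit)) = {t0, t1, t3, t4, t5}

{t0, t1, t3, t4, t5}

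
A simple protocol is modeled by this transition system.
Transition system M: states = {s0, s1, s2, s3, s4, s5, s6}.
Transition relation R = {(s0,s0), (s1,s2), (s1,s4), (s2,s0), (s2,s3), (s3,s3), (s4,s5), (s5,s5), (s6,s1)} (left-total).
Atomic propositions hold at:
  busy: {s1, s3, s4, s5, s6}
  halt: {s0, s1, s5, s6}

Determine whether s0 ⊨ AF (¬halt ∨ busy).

No

Sat(¬halt) = {s2, s3, s4}
Sat(¬halt ∨ busy) = {s1, s2, s3, s4, s5, s6}
AF (¬halt ∨ busy): least fixpoint, start Z0 = {s1, s2, s3, s4, s5, s6}, add states with every successor in Z. Already a fixed point.
Sat(AF (¬halt ∨ busy)) = {s1, s2, s3, s4, s5, s6}
s0 ∉ Sat(AF (¬halt ∨ busy)) = {s1, s2, s3, s4, s5, s6}, so the formula does not hold at s0.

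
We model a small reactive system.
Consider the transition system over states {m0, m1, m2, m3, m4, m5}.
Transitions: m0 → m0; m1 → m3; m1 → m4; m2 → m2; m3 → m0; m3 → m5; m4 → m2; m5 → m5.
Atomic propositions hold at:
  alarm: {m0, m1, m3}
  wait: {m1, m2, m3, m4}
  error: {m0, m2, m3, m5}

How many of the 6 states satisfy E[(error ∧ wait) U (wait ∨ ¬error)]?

4

Sat(error ∧ wait) = {m2, m3}
Sat(¬error) = {m1, m4}
Sat(wait ∨ ¬error) = {m1, m2, m3, m4}
E[(error ∧ wait) U (wait ∨ ¬error)]: least fixpoint, start Z0 = Sat((wait ∨ ¬error)) = {m1, m2, m3, m4}, add states in Sat(error ∧ wait) with some successor in Z. Already a fixed point.
Sat(E[(error ∧ wait) U (wait ∨ ¬error)]) = {m1, m2, m3, m4}
|Sat(E[(error ∧ wait) U (wait ∨ ¬error)])| = |{m1, m2, m3, m4}| = 4.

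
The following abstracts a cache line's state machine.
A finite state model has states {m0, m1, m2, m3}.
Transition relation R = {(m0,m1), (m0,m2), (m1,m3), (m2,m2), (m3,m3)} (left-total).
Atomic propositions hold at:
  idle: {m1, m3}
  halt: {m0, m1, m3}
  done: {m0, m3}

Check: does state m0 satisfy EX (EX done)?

Yes

Sat(EX done) = {s : some successor in {m0, m3}} = {m1, m3}
Sat(EX (EX done)) = {s : some successor in {m1, m3}} = {m0, m1, m3}
m0 ∈ Sat(EX (EX done)) = {m0, m1, m3}, so the formula holds at m0.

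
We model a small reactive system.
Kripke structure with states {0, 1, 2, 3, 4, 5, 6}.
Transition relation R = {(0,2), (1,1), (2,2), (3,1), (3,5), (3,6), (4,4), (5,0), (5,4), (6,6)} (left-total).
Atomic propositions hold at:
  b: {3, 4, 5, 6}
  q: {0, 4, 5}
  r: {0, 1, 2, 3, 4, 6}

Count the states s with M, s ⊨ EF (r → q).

4

Sat(r → q) = {0, 4, 5}
EF (r → q): least fixpoint, start Z0 = {0, 4, 5}, add states with some successor in Z. Z1 = {0, 3, 4, 5}; fixed.
Sat(EF (r → q)) = {0, 3, 4, 5}
|Sat(EF (r → q))| = |{0, 3, 4, 5}| = 4.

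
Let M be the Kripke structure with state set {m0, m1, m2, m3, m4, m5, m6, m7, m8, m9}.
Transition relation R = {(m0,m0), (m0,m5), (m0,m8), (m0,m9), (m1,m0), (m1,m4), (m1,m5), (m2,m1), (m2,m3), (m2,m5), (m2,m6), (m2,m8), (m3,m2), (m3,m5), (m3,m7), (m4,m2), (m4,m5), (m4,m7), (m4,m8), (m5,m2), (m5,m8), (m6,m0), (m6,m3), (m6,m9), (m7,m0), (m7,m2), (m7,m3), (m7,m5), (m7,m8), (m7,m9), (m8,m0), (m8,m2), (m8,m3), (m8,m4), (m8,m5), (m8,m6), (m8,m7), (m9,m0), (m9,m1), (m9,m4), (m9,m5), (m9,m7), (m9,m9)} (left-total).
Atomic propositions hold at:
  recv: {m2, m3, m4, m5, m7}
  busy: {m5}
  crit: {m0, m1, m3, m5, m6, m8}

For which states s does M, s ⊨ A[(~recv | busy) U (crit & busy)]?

{m5}

Sat(~recv) = {m0, m1, m6, m8, m9}
Sat(~recv | busy) = {m0, m1, m5, m6, m8, m9}
Sat(crit & busy) = {m5}
A[(~recv | busy) U (crit & busy)]: least fixpoint, start Z0 = Sat((crit & busy)) = {m5}, add states in Sat(~recv | busy) with every successor in Z. Already a fixed point.
Sat(A[(~recv | busy) U (crit & busy)]) = {m5}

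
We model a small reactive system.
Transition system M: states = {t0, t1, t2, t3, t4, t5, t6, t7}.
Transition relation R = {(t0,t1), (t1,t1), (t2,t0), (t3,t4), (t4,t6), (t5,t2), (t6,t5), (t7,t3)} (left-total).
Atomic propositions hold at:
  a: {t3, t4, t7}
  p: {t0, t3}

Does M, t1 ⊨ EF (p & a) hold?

Sat(p & a) = {t3}
EF (p & a): least fixpoint, start Z0 = {t3}, add states with some successor in Z. Z1 = {t3, t7}; fixed.
Sat(EF (p & a)) = {t3, t7}
t1 ∉ Sat(EF (p & a)) = {t3, t7}, so the formula does not hold at t1.

No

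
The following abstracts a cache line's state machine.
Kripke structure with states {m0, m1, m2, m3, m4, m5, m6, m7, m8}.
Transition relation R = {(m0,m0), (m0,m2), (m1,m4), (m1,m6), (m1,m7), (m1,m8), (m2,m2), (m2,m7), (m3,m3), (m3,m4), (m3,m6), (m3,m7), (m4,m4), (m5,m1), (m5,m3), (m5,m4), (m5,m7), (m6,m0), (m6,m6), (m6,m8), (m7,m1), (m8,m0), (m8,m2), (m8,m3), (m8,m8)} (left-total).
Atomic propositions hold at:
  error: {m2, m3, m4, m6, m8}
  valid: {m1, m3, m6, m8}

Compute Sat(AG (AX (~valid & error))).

{m4}

Sat(~valid) = {m0, m2, m4, m5, m7}
Sat(~valid & error) = {m2, m4}
Sat(AX (~valid & error)) = {s : every successor in {m2, m4}} = {m4}
AG (AX (~valid & error)): greatest fixpoint, start Z0 = {m4}, keep only states in Sat with every successor in Z. Already a fixed point.
Sat(AG (AX (~valid & error))) = {m4}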